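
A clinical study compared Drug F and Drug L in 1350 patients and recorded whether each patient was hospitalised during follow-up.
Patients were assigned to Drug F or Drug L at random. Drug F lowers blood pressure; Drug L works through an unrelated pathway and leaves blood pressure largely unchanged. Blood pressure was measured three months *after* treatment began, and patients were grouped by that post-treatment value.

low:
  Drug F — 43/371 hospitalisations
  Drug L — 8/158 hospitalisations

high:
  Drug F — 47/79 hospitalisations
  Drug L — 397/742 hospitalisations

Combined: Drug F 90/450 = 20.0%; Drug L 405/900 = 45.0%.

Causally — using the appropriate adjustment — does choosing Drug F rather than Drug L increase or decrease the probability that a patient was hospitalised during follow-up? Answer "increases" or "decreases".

Within every blood pressure level Drug L has the lower rate, yet pooled Drug F does — Simpson's reversal.
The distribution of blood pressure is itself part of what the drug does — it is an intermediate outcome. Holding it fixed would remove that part of the effect; the total effect is the pooled difference.
Pooled: Drug F 20.0% vs Drug L 45.0%; Drug F is lower overall.

decreases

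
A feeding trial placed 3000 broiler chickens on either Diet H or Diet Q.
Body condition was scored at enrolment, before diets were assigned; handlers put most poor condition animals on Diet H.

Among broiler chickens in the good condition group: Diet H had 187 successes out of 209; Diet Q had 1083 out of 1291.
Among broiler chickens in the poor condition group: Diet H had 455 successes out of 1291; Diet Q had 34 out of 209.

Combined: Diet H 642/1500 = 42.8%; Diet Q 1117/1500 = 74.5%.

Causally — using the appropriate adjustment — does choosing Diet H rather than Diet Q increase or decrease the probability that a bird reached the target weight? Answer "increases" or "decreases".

The starting body condition-specific comparison favours Diet H throughout, but the pooled figures favour Diet Q. The question is whether to condition on starting body condition.
Here starting body condition is a common cause — it drives both which diet a case falls under and the outcome. The crude comparison mixes populations; the stratum-specific rates are the causally relevant ones.
Within each level — good condition: 89.5% vs 83.9%; poor condition: 35.2% vs 16.3% — Diet H is higher every time.

increases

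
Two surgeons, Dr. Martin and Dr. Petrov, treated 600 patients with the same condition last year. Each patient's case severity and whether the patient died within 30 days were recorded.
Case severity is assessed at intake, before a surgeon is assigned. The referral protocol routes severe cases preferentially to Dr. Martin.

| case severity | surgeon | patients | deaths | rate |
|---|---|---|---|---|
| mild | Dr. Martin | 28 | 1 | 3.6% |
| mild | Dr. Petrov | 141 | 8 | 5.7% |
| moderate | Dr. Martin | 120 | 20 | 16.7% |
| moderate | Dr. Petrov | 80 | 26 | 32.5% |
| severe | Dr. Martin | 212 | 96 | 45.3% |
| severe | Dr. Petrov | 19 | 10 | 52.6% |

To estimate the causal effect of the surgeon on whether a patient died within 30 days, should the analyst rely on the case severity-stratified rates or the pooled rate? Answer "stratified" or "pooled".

stratified

Case severity satisfies the back-door criterion: it is not a descendant of the surgeon, and it blocks the spurious path from surgeon to outcome. Adjusting for it (i.e., using the within-case severity rates) gives the causal effect.
Within each level — mild: 3.6% vs 5.7%; moderate: 16.7% vs 32.5%; severe: 45.3% vs 52.6% — Dr. Martin is lower every time.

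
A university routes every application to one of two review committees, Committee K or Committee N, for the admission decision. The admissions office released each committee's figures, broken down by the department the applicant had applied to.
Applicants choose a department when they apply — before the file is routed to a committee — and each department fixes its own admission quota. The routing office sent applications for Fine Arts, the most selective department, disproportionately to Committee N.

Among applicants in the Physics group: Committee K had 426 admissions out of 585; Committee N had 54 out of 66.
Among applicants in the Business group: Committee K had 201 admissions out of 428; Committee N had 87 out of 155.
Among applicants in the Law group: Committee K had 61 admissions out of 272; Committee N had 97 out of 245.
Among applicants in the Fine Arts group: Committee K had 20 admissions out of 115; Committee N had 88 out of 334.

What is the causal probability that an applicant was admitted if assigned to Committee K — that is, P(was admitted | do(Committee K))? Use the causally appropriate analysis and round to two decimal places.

0.43

Within every department level Committee N has the higher rate, yet pooled Committee K does — Simpson's reversal.
Department satisfies the back-door criterion: it is not a descendant of the review committee, and it blocks the spurious path from review committee to outcome. Adjusting for it (i.e., using the within-department rates) gives the causal effect.
Standardising Committee K to the population department mix: 0.296·426/585 + 0.265·201/428 + 0.235·61/272 + 0.204·20/115 = 0.428.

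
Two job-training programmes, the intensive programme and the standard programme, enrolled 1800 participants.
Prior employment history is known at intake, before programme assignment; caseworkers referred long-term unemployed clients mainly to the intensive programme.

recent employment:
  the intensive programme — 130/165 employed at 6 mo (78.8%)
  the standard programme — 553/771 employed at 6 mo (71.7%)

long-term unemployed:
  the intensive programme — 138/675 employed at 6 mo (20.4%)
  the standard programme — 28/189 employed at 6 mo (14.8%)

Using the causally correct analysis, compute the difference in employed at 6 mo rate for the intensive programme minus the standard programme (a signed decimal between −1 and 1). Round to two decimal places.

+0.06

Here prior employment history is a common cause — it drives both which programme a case falls under and the outcome. The crude comparison mixes populations; the stratum-specific rates are the causally relevant ones.
Adjusting over the population distribution of prior employment history: 0.520·(0.788−0.717) + 0.480·(0.204−0.148) = +0.064.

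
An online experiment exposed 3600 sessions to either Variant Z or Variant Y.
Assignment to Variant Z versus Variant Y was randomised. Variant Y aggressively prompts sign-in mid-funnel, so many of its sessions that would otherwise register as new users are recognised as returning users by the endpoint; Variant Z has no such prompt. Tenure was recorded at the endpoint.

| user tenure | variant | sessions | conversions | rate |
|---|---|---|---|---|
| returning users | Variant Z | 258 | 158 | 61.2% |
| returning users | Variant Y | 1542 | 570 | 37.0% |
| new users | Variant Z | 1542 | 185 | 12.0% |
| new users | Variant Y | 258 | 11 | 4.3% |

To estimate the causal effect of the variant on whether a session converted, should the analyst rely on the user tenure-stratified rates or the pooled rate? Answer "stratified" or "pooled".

pooled

The user tenure-specific comparison favours Variant Z throughout, but the pooled figures favour Variant Y. The question is whether to condition on user tenure.
User tenure is downstream of the variant. One should not condition on a consequence of treatment, so the overall rates are the right comparison.
Pooled: Variant Z 19.1% vs Variant Y 32.3%; Variant Y is higher overall.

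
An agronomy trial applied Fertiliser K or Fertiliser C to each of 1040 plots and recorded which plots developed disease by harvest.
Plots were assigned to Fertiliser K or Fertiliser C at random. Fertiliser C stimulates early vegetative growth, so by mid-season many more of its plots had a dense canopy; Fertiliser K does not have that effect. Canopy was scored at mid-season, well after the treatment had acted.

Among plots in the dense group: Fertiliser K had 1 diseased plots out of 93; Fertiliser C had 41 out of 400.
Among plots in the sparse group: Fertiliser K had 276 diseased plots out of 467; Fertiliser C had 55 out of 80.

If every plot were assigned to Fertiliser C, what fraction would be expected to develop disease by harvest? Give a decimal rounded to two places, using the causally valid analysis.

Fertiliser K is lower inside every mid-season canopy stratum but Fertiliser C is lower in aggregate. Whether to stratify depends on how mid-season canopy relates to the fertiliser.
Stratifying would compare fertilisers among plots the fertilisers themselves sorted into mid-season canopy groups — a form of selection on an intermediate. The unconditioned pooled rates give the total causal effect.
So P(outcome | do(Fertiliser C)) is just the pooled rate for Fertiliser C: 96/480 = 0.200.

0.20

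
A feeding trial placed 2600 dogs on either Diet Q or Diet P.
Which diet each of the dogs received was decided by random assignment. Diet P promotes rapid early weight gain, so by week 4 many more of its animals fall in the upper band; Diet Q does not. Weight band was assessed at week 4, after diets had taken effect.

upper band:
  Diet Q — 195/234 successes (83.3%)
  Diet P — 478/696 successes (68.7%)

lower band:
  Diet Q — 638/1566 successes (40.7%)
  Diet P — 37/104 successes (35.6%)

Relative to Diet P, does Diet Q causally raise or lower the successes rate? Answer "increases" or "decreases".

decreases

The stratified and pooled comparisons disagree (Diet Q wins within each week-4 weight band; Diet P wins overall), so the answer turns on the causal role of week-4 weight band.
Week-4 weight band is recorded after the diet and is itself shifted by it — it sits on the causal path from diet to outcome. Conditioning on a mediator would strip out part of the effect we want; the pooled comparison gives the total causal effect.
Pooled: Diet Q 46.3% vs Diet P 64.4%; Diet P is higher overall.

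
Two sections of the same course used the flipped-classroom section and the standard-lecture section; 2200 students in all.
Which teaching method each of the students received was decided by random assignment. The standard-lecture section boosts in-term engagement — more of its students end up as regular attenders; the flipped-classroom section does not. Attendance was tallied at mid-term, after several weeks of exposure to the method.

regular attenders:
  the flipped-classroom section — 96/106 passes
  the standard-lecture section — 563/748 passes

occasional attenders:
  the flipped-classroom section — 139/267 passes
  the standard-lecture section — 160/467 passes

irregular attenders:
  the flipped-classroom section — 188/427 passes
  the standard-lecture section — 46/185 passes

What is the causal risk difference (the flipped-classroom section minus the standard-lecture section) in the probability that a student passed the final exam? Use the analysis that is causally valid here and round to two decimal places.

-0.02

the flipped-classroom section is higher inside every mid-term attendance stratum but the standard-lecture section is higher in aggregate. Whether to stratify depends on how mid-term attendance relates to the teaching method.
Mid-term attendance is downstream of the teaching method. One should not condition on a consequence of treatment, so the overall rates are the right comparison.
The causal difference is the pooled difference: 0.529 − 0.549 = -0.021.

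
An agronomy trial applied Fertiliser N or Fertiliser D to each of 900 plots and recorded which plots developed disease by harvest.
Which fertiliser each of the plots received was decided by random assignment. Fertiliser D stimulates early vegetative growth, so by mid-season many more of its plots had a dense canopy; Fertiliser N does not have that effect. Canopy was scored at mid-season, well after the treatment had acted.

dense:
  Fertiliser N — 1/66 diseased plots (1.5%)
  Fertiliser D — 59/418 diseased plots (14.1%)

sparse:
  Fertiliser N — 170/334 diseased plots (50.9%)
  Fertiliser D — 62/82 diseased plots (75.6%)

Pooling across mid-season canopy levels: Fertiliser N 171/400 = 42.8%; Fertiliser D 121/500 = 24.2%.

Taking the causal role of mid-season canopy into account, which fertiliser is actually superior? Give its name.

Stratifying would compare fertilisers among plots the fertilisers themselves sorted into mid-season canopy groups — a form of selection on an intermediate. The unconditioned pooled rates give the total causal effect.
Pooled: Fertiliser N 42.8% vs Fertiliser D 24.2%; Fertiliser D is lower overall.

Fertiliser D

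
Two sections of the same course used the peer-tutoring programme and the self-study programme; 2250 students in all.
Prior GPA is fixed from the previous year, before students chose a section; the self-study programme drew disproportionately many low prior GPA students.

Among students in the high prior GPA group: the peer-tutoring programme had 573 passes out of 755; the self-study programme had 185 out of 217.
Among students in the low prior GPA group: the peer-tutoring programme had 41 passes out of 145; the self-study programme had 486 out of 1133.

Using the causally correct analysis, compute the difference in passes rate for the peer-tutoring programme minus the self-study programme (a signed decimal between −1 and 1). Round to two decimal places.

Prior GPA band is set before the teaching method has any effect — it is not caused by the teaching method — and it independently drives the outcome. That makes it a confounder, so the causal comparison is within prior GPA band levels.
Adjusting over the population distribution of prior GPA band: 0.432·(0.759−0.853) + 0.568·(0.283−0.429) = -0.123.

-0.12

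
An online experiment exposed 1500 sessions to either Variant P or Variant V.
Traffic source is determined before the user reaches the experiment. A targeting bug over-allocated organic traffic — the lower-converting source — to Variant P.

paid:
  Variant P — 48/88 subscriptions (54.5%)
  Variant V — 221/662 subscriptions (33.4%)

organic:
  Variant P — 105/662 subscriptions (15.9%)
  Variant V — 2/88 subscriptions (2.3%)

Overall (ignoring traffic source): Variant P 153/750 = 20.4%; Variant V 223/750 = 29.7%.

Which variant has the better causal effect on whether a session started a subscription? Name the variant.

Variant P is higher inside every traffic source stratum but Variant V is higher in aggregate. Whether to stratify depends on how traffic source relates to the variant.
Traffic source differs across variants for reasons unrelated to any effect of the variant itself, and it separately predicts the outcome — a classic confounder. We must compare within traffic source levels.
Within each level — paid: 54.5% vs 33.4%; organic: 15.9% vs 2.3% — Variant P is higher every time.

Variant P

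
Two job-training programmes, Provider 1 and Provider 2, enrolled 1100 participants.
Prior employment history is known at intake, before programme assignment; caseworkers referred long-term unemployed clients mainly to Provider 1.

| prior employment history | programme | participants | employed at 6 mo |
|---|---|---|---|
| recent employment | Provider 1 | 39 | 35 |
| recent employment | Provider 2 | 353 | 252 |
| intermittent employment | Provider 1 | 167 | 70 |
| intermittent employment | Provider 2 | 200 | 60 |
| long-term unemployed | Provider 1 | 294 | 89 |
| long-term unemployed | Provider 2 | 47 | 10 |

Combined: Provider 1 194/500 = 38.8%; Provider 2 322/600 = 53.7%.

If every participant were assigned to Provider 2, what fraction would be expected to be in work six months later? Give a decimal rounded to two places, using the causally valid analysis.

0.42

The prior employment history-specific comparison favours Provider 1 throughout, but the pooled figures favour Provider 2. The question is whether to condition on prior employment history.
Since prior employment history is a pre-existing factor (not a product of the programme) and it affects the outcome on its own, it is a confounder. The stratified rates, not the pooled rate, identify the causal effect.
Standardising Provider 2 to the population prior employment history mix: 0.356·252/353 + 0.334·60/200 + 0.310·10/47 = 0.420.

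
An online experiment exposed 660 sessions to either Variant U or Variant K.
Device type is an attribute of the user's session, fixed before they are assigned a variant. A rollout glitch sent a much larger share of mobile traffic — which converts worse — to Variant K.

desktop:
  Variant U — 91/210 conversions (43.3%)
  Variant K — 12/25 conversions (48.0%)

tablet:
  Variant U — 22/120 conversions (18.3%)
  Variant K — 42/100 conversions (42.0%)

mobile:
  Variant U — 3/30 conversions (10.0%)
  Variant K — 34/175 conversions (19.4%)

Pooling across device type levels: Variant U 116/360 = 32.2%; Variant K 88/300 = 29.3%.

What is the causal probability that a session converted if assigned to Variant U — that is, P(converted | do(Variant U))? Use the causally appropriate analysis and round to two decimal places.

The device type-specific comparison favours Variant K throughout, but the pooled figures favour Variant U. The question is whether to condition on device type.
Here device type is a common cause — it drives both which variant a case falls under and the outcome. The crude comparison mixes populations; the stratum-specific rates are the causally relevant ones.
Standardising Variant U to the population device type mix: 0.356·91/210 + 0.333·22/120 + 0.311·3/30 = 0.246.

0.25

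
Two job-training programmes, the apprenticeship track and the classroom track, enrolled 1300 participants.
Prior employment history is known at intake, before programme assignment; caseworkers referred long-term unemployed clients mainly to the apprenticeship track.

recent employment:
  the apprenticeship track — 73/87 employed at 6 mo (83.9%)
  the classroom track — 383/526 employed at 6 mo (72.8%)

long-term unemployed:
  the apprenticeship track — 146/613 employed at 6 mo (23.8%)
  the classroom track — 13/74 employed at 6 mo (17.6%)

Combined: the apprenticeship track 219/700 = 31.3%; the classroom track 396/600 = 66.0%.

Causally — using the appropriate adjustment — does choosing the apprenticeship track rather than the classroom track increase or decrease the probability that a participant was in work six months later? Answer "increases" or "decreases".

increases

Since prior employment history is a pre-existing factor (not a product of the programme) and it affects the outcome on its own, it is a confounder. The stratified rates, not the pooled rate, identify the causal effect.
Within each level — recent employment: 83.9% vs 72.8%; long-term unemployed: 23.8% vs 17.6% — the apprenticeship track is higher every time.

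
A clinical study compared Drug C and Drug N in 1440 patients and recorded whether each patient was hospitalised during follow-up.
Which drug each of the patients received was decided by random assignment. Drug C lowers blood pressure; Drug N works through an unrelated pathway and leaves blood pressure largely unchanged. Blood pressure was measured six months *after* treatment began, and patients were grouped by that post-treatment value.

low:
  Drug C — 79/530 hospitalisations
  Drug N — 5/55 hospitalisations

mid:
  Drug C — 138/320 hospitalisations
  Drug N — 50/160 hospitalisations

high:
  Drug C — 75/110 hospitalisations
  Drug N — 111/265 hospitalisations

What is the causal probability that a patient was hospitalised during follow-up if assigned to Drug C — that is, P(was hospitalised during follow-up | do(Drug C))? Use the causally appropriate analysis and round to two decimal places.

Blood pressure is downstream of the drug. One should not condition on a consequence of treatment, so the overall rates are the right comparison.
So P(outcome | do(Drug C)) is just the pooled rate for Drug C: 292/960 = 0.304.

0.30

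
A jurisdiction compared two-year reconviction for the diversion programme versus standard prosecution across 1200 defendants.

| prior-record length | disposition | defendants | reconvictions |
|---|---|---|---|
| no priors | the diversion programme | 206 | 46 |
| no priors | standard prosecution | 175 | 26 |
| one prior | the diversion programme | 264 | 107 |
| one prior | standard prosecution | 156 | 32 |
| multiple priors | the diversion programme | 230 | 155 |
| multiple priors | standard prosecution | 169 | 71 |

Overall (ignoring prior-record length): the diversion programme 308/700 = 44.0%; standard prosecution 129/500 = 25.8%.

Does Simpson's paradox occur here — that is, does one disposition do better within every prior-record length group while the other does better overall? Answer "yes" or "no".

Within each prior-record length level (no priors 22.3% vs 14.9%; one prior 40.5% vs 20.5%; multiple priors 67.4% vs 42.0%), standard prosecution has the lower rate every time. Pooled: 44.0% vs 25.8% — standard prosecution has the lower rate overall. They agree.

no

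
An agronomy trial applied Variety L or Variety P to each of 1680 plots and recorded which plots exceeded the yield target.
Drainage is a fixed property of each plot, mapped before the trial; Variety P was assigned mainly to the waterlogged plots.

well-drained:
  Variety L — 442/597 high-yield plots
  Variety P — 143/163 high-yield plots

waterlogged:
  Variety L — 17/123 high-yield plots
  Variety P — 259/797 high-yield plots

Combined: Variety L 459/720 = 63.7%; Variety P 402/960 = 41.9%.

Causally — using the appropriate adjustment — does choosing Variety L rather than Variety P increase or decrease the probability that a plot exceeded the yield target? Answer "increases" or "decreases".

Since field drainage is a pre-existing factor (not a product of the variety) and it affects the outcome on its own, it is a confounder. The stratified rates, not the pooled rate, identify the causal effect.
Within each level — well-drained: 74.0% vs 87.7%; waterlogged: 13.8% vs 32.5% — Variety P is higher every time.

decreases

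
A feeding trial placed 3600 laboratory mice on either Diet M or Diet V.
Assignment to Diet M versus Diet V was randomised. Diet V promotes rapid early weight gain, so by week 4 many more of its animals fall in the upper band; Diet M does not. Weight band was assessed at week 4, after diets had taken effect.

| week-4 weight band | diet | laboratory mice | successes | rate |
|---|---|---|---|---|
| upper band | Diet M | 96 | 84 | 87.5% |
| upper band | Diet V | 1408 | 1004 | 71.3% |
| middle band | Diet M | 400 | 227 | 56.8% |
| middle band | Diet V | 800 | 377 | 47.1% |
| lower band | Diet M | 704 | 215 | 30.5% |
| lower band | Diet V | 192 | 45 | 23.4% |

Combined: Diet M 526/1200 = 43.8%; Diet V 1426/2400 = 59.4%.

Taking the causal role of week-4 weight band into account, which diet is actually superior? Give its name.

Diet V

Week-4 weight band is recorded after the diet and is itself shifted by it — it sits on the causal path from diet to outcome. Conditioning on a mediator would strip out part of the effect we want; the pooled comparison gives the total causal effect.
Pooled: Diet M 43.8% vs Diet V 59.4%; Diet V is higher overall.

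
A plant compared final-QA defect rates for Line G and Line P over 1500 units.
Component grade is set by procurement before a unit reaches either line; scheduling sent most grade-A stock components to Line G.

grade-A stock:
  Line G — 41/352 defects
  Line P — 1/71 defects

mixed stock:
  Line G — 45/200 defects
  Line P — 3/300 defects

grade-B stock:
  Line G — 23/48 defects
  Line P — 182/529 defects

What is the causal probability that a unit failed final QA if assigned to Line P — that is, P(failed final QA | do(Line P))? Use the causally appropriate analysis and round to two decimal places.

Within every component grade level Line P has the lower rate, yet pooled Line G does — Simpson's reversal.
Component grade differs across lines for reasons unrelated to any effect of the line itself, and it separately predicts the outcome — a classic confounder. We must compare within component grade levels.
Standardising Line P to the population component grade mix: 0.282·1/71 + 0.333·3/300 + 0.385·182/529 = 0.140.

0.14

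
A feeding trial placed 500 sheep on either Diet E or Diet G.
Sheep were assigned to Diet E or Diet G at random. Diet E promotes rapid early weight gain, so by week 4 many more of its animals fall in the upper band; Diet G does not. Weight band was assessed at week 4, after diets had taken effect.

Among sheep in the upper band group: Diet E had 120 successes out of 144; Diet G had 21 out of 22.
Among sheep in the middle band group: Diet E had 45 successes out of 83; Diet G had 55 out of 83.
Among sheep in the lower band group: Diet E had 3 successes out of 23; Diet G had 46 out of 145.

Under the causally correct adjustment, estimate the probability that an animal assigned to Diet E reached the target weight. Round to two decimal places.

0.67

Diet G is higher inside every week-4 weight band stratum but Diet E is higher in aggregate. Whether to stratify depends on how week-4 weight band relates to the diet.
Because the diet influences week-4 weight band, week-4 weight band is a post-treatment mediator, not a confounder. Stratifying on it would bias the estimate; the causal effect is the crude pooled difference.
So P(outcome | do(Diet E)) is just the pooled rate for Diet E: 168/250 = 0.672.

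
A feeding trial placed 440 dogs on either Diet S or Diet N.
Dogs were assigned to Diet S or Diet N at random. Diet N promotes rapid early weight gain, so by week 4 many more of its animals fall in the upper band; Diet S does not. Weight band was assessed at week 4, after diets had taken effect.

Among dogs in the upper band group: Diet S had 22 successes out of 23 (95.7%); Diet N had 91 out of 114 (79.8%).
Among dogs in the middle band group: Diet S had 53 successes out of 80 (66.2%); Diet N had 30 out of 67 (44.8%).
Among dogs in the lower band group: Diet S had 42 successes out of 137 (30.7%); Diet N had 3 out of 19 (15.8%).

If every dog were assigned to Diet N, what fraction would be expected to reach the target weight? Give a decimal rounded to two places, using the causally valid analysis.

The stratified and pooled comparisons disagree (Diet S wins within each week-4 weight band; Diet N wins overall), so the answer turns on the causal role of week-4 weight band.
Stratifying would compare diets among dogs the diets themselves sorted into week-4 weight band groups — a form of selection on an intermediate. The unconditioned pooled rates give the total causal effect.
So P(outcome | do(Diet N)) is just the pooled rate for Diet N: 124/200 = 0.620.

0.62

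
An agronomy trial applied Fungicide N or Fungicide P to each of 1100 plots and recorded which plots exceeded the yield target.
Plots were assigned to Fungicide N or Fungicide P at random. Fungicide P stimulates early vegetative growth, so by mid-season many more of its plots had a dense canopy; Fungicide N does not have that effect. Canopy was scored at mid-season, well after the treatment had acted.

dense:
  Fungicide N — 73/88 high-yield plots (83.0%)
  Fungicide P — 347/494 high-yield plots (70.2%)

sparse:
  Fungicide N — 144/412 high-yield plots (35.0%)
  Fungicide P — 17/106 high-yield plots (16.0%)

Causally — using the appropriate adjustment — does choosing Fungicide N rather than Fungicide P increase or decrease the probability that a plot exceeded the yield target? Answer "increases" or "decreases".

decreases

Fungicide N is higher inside every mid-season canopy stratum but Fungicide P is higher in aggregate. Whether to stratify depends on how mid-season canopy relates to the fungicide.
Stratifying would compare fungicides among plots the fungicides themselves sorted into mid-season canopy groups — a form of selection on an intermediate. The unconditioned pooled rates give the total causal effect.
Pooled: Fungicide N 43.4% vs Fungicide P 60.7%; Fungicide P is higher overall.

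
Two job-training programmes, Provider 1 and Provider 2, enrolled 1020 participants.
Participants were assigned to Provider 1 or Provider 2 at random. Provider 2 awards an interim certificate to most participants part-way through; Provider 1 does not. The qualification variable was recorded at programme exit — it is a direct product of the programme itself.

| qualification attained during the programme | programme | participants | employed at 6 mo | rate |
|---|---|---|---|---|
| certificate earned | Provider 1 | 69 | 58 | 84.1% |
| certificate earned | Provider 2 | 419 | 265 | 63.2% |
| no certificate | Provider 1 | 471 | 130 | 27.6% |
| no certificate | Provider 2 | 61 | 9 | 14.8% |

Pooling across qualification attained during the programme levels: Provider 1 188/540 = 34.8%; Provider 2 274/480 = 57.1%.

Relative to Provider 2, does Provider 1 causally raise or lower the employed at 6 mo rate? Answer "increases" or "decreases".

The stratified and pooled comparisons disagree (Provider 1 wins within each qualification attained during the programme; Provider 2 wins overall), so the answer turns on the causal role of qualification attained during the programme.
Stratifying would compare programmes among participants the programmes themselves sorted into qualification attained during the programme groups — a form of selection on an intermediate. The unconditioned pooled rates give the total causal effect.
Pooled: Provider 1 34.8% vs Provider 2 57.1%; Provider 2 is higher overall.

decreases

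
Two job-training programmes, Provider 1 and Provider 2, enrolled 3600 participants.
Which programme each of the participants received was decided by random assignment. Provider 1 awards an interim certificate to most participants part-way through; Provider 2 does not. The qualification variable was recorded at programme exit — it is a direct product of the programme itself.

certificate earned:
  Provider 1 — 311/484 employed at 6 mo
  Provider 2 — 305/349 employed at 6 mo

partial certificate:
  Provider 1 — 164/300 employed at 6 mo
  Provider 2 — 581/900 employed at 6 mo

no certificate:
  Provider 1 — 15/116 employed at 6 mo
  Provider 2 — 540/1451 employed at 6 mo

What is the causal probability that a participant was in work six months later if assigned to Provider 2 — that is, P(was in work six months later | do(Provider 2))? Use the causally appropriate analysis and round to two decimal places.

0.53

Qualification attained during the programme is downstream of the programme. One should not condition on a consequence of treatment, so the overall rates are the right comparison.
So P(outcome | do(Provider 2)) is just the pooled rate for Provider 2: 1426/2700 = 0.528.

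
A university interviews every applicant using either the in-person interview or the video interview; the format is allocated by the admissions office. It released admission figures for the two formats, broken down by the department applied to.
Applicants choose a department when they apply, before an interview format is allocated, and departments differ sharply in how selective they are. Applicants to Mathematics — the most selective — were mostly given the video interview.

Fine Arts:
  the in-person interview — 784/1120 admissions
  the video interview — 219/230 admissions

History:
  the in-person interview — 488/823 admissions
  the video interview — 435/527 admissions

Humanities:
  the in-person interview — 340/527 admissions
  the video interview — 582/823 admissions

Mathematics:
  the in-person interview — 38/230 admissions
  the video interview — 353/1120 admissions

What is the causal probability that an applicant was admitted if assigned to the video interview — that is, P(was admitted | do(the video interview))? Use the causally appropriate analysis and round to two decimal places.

Here department is a common cause — it drives both which interview format a case falls under and the outcome. The crude comparison mixes populations; the stratum-specific rates are the causally relevant ones.
Standardising the video interview to the population department mix: 0.250·219/230 + 0.250·435/527 + 0.250·582/823 + 0.250·353/1120 = 0.700.

0.70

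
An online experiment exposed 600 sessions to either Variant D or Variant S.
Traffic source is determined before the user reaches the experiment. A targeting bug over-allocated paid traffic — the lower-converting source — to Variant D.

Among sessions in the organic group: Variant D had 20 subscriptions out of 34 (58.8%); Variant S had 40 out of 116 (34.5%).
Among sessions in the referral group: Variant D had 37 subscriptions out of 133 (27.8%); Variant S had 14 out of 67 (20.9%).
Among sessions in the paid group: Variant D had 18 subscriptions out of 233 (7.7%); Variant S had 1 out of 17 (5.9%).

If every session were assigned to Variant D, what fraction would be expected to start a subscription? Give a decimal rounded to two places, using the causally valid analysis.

0.27

The traffic source-specific comparison favours Variant D throughout, but the pooled figures favour Variant S. The question is whether to condition on traffic source.
Here traffic source is a common cause — it drives both which variant a case falls under and the outcome. The crude comparison mixes populations; the stratum-specific rates are the causally relevant ones.
Standardising Variant D to the population traffic source mix: 0.250·20/34 + 0.333·37/133 + 0.417·18/233 = 0.272.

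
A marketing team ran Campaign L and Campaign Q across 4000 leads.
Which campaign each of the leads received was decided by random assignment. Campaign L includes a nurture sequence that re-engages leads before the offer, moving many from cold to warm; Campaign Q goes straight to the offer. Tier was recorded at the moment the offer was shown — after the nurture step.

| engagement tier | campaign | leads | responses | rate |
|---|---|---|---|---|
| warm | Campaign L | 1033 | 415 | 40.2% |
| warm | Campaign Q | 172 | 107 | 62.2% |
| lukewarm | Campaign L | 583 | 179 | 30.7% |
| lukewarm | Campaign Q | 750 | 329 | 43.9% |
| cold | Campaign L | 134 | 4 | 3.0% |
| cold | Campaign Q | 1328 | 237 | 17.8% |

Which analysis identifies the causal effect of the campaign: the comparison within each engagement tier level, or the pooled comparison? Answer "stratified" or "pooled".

Because the campaign influences engagement tier, engagement tier is a post-treatment mediator, not a confounder. Stratifying on it would bias the estimate; the causal effect is the crude pooled difference.
Pooled: Campaign L 34.2% vs Campaign Q 29.9%; Campaign L is higher overall.

pooled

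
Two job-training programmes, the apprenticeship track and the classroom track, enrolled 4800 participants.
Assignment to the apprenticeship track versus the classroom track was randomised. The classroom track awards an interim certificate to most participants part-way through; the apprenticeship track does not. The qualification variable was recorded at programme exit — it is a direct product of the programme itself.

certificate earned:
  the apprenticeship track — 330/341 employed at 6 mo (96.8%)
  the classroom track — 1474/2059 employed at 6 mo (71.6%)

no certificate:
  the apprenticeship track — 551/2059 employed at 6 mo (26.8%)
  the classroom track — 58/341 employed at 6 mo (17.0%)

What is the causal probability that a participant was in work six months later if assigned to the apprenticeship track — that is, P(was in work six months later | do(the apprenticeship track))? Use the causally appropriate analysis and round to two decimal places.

0.37

The qualification attained during the programme-specific comparison favours the apprenticeship track throughout, but the pooled figures favour the classroom track. The question is whether to condition on qualification attained during the programme.
The distribution of qualification attained during the programme is itself part of what the programme does — it is an intermediate outcome. Holding it fixed would remove that part of the effect; the total effect is the pooled difference.
So P(outcome | do(the apprenticeship track)) is just the pooled rate for the apprenticeship track: 881/2400 = 0.367.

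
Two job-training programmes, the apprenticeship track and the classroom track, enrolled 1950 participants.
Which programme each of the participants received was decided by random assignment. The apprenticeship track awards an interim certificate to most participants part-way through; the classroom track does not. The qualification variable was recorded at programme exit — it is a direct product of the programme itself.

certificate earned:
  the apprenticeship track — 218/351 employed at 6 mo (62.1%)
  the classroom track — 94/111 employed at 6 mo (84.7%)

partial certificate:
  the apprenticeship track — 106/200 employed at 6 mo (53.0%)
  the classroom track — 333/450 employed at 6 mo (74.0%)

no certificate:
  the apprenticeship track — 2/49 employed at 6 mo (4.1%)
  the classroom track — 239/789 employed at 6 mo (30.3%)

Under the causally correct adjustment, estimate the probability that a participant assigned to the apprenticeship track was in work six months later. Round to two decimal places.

0.54

Stratifying would compare programmes among participants the programmes themselves sorted into qualification attained during the programme groups — a form of selection on an intermediate. The unconditioned pooled rates give the total causal effect.
So P(outcome | do(the apprenticeship track)) is just the pooled rate for the apprenticeship track: 326/600 = 0.543.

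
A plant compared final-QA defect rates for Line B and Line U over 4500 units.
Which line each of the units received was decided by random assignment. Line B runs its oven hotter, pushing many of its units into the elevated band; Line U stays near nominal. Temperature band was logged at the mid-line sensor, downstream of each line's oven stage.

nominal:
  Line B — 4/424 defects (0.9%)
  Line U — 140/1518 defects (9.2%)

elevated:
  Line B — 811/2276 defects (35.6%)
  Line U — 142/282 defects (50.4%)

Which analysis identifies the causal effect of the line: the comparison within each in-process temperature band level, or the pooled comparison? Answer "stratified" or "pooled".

pooled

In-process temperature band is recorded after the line and is itself shifted by it — it sits on the causal path from line to outcome. Conditioning on a mediator would strip out part of the effect we want; the pooled comparison gives the total causal effect.
Pooled: Line B 30.2% vs Line U 15.7%; Line U is lower overall.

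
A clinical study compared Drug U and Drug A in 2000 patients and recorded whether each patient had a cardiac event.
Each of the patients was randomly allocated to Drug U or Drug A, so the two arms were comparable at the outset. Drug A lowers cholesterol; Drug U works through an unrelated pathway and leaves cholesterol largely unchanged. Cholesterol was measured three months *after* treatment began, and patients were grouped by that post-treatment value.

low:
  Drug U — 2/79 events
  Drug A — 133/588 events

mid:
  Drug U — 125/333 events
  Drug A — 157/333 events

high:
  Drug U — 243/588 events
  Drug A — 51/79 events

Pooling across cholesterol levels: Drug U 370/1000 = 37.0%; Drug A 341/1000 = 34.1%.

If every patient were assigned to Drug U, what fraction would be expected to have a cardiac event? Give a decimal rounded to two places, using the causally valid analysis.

The distribution of cholesterol is itself part of what the drug does — it is an intermediate outcome. Holding it fixed would remove that part of the effect; the total effect is the pooled difference.
So P(outcome | do(Drug U)) is just the pooled rate for Drug U: 370/1000 = 0.370.

0.37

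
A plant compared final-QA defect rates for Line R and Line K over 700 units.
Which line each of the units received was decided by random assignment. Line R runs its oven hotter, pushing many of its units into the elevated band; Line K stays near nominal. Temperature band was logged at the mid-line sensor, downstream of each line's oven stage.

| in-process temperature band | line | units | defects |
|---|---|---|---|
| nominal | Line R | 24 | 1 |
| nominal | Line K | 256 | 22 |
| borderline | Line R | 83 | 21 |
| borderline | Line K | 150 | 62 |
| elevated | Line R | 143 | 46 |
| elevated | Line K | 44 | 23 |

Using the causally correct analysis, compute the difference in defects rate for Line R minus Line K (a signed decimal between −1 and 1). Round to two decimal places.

+0.03

Because the line influences in-process temperature band, in-process temperature band is a post-treatment mediator, not a confounder. Stratifying on it would bias the estimate; the causal effect is the crude pooled difference.
The causal difference is the pooled difference: 0.272 − 0.238 = +0.034.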